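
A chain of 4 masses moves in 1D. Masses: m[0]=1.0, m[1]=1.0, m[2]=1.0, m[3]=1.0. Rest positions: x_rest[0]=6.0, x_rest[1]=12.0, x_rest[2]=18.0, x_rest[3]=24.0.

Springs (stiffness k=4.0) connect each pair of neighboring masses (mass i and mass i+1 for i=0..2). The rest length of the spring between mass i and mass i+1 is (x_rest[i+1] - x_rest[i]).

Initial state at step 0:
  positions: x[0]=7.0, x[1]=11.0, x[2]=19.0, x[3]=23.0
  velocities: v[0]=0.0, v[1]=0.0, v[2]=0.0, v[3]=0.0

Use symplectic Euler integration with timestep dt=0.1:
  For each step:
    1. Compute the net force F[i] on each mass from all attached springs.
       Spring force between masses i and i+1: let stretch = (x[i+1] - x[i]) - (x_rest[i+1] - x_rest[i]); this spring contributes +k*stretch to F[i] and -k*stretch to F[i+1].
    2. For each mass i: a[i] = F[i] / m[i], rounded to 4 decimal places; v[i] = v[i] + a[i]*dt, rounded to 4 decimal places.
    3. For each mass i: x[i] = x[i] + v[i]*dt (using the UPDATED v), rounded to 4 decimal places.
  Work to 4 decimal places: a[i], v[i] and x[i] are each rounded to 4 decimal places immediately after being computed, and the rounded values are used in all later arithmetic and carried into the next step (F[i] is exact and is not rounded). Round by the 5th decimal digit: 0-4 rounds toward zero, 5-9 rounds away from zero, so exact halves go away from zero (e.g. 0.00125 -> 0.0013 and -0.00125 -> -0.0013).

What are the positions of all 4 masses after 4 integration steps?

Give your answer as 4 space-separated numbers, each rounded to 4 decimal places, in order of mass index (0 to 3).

Step 0: x=[7.0000 11.0000 19.0000 23.0000] v=[0.0000 0.0000 0.0000 0.0000]
Step 1: x=[6.9200 11.1600 18.8400 23.0800] v=[-0.8000 1.6000 -1.6000 0.8000]
Step 2: x=[6.7696 11.4576 18.5424 23.2304] v=[-1.5040 2.9760 -2.9760 1.5040]
Step 3: x=[6.5667 11.8511 18.1489 23.4333] v=[-2.0288 3.9347 -3.9347 2.0288]
Step 4: x=[6.3352 12.2851 17.7149 23.6648] v=[-2.3150 4.3401 -4.3401 2.3150]

Answer: 6.3352 12.2851 17.7149 23.6648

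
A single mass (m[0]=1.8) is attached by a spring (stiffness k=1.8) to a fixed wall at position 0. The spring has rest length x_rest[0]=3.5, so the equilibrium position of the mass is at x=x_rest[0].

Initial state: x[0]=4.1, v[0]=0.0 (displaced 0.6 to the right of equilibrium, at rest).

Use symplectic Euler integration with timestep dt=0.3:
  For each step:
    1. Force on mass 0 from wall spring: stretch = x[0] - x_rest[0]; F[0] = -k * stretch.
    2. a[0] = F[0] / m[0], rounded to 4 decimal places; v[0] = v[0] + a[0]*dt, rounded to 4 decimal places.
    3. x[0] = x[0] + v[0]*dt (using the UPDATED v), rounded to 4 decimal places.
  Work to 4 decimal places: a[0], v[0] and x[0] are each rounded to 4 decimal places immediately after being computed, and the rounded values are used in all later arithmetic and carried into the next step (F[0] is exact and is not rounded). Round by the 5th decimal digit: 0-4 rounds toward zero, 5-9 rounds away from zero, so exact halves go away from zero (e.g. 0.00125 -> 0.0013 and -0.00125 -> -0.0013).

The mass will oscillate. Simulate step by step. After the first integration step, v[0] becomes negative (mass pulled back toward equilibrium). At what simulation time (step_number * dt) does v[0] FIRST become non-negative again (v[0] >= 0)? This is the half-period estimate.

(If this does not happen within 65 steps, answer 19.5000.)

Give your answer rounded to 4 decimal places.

Answer: 3.3000

Derivation:
Step 0: x=[4.1000] v=[0.0000]
Step 1: x=[4.0460] v=[-0.1800]
Step 2: x=[3.9429] v=[-0.3438]
Step 3: x=[3.7999] v=[-0.4767]
Step 4: x=[3.6299] v=[-0.5667]
Step 5: x=[3.4482] v=[-0.6057]
Step 6: x=[3.2711] v=[-0.5902]
Step 7: x=[3.1147] v=[-0.5215]
Step 8: x=[2.9929] v=[-0.4059]
Step 9: x=[2.9168] v=[-0.2538]
Step 10: x=[2.8932] v=[-0.0788]
Step 11: x=[2.9242] v=[0.1032]
First v>=0 after going negative at step 11, time=3.3000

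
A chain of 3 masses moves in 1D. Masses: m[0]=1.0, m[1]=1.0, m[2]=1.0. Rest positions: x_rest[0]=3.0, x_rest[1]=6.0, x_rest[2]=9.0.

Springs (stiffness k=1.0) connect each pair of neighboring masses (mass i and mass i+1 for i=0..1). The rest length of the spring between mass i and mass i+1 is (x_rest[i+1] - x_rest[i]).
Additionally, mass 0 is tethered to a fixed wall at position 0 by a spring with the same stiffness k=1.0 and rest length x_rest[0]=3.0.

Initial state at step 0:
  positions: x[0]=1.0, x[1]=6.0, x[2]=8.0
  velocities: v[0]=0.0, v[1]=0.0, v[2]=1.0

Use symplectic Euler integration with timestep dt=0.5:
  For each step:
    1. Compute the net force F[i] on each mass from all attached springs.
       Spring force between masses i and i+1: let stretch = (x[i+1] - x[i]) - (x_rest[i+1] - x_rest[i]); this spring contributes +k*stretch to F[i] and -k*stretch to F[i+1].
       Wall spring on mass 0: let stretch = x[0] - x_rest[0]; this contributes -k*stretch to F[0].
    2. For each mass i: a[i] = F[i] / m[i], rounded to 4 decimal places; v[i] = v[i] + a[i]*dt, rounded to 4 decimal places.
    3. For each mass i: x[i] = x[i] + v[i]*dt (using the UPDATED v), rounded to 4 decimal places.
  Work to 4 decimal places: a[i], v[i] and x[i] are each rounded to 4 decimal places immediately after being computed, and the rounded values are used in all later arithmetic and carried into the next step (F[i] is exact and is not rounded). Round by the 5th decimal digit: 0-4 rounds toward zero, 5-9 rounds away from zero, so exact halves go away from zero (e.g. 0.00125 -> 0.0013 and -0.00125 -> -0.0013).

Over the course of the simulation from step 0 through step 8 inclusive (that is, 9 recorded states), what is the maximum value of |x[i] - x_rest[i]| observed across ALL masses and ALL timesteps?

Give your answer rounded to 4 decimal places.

Answer: 2.4421

Derivation:
Step 0: x=[1.0000 6.0000 8.0000] v=[0.0000 0.0000 1.0000]
Step 1: x=[2.0000 5.2500 8.7500] v=[2.0000 -1.5000 1.5000]
Step 2: x=[3.3125 4.5625 9.3750] v=[2.6250 -1.3750 1.2500]
Step 3: x=[4.1094 4.7657 9.5469] v=[1.5938 0.4063 0.3438]
Step 4: x=[4.0430 6.0001 9.2735] v=[-0.1328 2.4688 -0.5468]
Step 5: x=[3.4551 7.5636 8.9318] v=[-1.1758 3.1270 -0.6835]
Step 6: x=[3.0306 8.4421 8.9980] v=[-0.8491 1.7569 0.1324]
Step 7: x=[3.2013 8.1067 9.6753] v=[0.3414 -0.6709 1.3545]
Step 8: x=[3.7981 6.9371 10.7104] v=[1.1935 -2.3393 2.0702]
Max displacement = 2.4421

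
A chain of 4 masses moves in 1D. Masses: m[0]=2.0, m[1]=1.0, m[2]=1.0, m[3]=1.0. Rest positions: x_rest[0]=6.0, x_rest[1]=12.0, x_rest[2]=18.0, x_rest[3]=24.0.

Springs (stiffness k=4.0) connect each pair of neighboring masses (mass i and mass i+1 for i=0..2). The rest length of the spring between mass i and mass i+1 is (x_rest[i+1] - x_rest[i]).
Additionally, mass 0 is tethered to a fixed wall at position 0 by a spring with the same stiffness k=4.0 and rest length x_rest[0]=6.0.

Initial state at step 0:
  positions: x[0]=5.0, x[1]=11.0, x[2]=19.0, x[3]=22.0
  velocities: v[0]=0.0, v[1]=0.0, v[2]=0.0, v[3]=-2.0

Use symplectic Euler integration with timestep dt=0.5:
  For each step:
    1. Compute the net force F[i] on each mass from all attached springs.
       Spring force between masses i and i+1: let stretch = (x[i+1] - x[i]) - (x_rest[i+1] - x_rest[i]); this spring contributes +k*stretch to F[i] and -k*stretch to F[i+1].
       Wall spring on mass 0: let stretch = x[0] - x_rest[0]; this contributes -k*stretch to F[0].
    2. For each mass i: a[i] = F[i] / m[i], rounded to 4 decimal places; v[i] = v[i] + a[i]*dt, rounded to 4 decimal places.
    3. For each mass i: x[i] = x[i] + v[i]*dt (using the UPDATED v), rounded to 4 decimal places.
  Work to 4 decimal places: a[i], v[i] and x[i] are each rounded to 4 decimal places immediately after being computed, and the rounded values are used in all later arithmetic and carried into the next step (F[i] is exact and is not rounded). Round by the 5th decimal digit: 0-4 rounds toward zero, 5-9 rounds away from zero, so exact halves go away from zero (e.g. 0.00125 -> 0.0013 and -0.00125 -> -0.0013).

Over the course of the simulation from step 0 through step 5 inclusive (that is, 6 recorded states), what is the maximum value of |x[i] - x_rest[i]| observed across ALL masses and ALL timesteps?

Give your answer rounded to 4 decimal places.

Step 0: x=[5.0000 11.0000 19.0000 22.0000] v=[0.0000 0.0000 0.0000 -2.0000]
Step 1: x=[5.5000 13.0000 14.0000 24.0000] v=[1.0000 4.0000 -10.0000 4.0000]
Step 2: x=[7.0000 8.5000 18.0000 22.0000] v=[3.0000 -9.0000 8.0000 -4.0000]
Step 3: x=[5.7500 12.0000 16.5000 22.0000] v=[-2.5000 7.0000 -3.0000 0.0000]
Step 4: x=[4.7500 13.7500 16.0000 22.5000] v=[-2.0000 3.5000 -1.0000 1.0000]
Step 5: x=[5.8750 8.7500 19.7500 22.5000] v=[2.2500 -10.0000 7.5000 0.0000]
Max displacement = 4.0000

Answer: 4.0000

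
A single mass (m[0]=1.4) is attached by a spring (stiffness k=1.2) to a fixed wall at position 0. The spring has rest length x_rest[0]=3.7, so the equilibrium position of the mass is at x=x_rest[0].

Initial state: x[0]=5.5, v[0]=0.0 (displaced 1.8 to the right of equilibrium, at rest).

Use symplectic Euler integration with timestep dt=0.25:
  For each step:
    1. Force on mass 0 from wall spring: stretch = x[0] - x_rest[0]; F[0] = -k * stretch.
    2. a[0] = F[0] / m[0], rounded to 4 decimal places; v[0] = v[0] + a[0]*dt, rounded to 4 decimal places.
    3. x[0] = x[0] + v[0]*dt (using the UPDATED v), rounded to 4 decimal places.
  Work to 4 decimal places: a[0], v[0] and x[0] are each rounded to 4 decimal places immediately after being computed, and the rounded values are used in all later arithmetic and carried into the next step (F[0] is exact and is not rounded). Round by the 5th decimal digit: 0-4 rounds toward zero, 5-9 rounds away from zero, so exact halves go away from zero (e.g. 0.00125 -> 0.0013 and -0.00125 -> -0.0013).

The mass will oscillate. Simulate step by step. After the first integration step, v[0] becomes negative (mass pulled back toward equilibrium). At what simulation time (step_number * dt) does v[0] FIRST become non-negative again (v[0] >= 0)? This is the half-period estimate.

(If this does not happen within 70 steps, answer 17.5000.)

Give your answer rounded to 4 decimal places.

Answer: 3.5000

Derivation:
Step 0: x=[5.5000] v=[0.0000]
Step 1: x=[5.4036] v=[-0.3857]
Step 2: x=[5.2159] v=[-0.7508]
Step 3: x=[4.9470] v=[-1.0756]
Step 4: x=[4.6113] v=[-1.3428]
Step 5: x=[4.2268] v=[-1.5381]
Step 6: x=[3.8141] v=[-1.6510]
Step 7: x=[3.3952] v=[-1.6755]
Step 8: x=[2.9927] v=[-1.6102]
Step 9: x=[2.6281] v=[-1.4586]
Step 10: x=[2.3209] v=[-1.2289]
Step 11: x=[2.0876] v=[-0.9334]
Step 12: x=[1.9406] v=[-0.5879]
Step 13: x=[1.8879] v=[-0.2109]
Step 14: x=[1.9323] v=[0.1774]
First v>=0 after going negative at step 14, time=3.5000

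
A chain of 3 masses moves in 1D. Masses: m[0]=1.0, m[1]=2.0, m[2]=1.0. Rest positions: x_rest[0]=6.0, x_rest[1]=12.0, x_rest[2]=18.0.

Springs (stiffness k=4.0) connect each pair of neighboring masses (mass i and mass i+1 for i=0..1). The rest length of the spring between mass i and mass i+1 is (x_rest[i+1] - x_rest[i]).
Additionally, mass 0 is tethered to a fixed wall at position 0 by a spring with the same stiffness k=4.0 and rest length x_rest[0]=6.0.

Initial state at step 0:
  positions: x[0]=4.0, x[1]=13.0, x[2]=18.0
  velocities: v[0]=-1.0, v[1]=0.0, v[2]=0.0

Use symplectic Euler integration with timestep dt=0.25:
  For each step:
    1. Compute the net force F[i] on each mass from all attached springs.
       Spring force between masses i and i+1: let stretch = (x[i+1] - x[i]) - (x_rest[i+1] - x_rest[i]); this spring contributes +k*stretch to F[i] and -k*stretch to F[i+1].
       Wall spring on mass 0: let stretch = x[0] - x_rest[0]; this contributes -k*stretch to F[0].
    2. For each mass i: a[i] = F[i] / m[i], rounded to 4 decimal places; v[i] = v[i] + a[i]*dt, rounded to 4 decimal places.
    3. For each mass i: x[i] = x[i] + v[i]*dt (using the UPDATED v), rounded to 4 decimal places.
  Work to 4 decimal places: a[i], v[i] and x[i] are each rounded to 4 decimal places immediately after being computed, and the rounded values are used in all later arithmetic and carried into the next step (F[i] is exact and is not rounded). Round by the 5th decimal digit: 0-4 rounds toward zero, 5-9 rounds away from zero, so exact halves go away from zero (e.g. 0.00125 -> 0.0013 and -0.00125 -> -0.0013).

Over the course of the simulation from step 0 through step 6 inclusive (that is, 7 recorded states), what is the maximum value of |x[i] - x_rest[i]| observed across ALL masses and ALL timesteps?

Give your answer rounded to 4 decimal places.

Answer: 2.0157

Derivation:
Step 0: x=[4.0000 13.0000 18.0000] v=[-1.0000 0.0000 0.0000]
Step 1: x=[5.0000 12.5000 18.2500] v=[4.0000 -2.0000 1.0000]
Step 2: x=[6.6250 11.7813 18.5625] v=[6.5000 -2.8750 1.2500]
Step 3: x=[7.8828 11.2657 18.6797] v=[5.0313 -2.0626 0.4688]
Step 4: x=[8.0157 11.2539 18.4434] v=[0.5314 -0.0471 -0.9452]
Step 5: x=[6.9542 11.7361 17.9097] v=[-4.2461 1.9286 -2.1347]
Step 6: x=[5.3496 12.3922 17.3326] v=[-6.4184 2.6245 -2.3083]
Max displacement = 2.0157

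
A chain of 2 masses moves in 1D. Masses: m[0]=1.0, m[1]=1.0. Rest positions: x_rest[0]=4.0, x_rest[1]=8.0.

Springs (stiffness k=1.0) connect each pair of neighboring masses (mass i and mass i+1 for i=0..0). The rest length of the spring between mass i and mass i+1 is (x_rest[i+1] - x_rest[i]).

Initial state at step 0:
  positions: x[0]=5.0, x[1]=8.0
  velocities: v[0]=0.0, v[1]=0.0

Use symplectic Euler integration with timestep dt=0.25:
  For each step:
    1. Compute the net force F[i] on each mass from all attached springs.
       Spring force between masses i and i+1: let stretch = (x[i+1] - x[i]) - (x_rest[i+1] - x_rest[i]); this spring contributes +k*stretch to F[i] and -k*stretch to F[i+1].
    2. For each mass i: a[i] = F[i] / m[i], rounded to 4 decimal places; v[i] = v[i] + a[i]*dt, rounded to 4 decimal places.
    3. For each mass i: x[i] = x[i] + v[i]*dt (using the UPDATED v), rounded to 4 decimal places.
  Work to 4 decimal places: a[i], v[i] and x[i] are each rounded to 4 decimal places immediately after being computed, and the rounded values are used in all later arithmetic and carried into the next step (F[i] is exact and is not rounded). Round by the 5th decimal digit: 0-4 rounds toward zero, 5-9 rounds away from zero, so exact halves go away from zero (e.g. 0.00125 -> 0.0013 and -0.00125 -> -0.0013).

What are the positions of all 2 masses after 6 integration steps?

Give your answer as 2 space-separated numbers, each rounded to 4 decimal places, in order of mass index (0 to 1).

Answer: 4.1577 8.8424

Derivation:
Step 0: x=[5.0000 8.0000] v=[0.0000 0.0000]
Step 1: x=[4.9375 8.0625] v=[-0.2500 0.2500]
Step 2: x=[4.8203 8.1797] v=[-0.4688 0.4688]
Step 3: x=[4.6631 8.3370] v=[-0.6290 0.6290]
Step 4: x=[4.4855 8.5146] v=[-0.7105 0.7105]
Step 5: x=[4.3097 8.6904] v=[-0.7032 0.7032]
Step 6: x=[4.1577 8.8424] v=[-0.6080 0.6080]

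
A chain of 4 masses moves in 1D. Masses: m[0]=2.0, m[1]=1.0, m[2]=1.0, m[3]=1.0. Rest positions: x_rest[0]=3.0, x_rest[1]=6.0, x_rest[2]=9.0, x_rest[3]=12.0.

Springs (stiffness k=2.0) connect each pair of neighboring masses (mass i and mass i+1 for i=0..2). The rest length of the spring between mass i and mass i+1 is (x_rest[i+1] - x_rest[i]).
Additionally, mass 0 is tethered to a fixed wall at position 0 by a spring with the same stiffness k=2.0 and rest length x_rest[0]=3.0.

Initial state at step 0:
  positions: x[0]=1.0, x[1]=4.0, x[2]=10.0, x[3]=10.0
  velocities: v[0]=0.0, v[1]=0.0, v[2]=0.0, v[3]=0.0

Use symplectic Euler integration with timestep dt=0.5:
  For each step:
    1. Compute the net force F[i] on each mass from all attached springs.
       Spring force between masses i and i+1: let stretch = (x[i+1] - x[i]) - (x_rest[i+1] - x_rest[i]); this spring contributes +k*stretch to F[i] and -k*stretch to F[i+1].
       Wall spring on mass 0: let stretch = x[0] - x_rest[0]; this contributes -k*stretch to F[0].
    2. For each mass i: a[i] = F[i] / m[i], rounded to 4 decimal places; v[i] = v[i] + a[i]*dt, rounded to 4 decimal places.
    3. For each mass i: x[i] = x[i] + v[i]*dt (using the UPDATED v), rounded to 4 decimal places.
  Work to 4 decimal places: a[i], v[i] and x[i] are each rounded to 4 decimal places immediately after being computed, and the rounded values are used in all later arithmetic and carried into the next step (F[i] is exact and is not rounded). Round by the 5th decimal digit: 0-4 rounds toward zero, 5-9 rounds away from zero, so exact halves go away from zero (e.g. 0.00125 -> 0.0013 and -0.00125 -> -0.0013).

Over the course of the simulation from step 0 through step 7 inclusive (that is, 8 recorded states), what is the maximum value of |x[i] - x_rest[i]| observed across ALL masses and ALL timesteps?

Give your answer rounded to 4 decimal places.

Answer: 3.5000

Derivation:
Step 0: x=[1.0000 4.0000 10.0000 10.0000] v=[0.0000 0.0000 0.0000 0.0000]
Step 1: x=[1.5000 5.5000 7.0000 11.5000] v=[1.0000 3.0000 -6.0000 3.0000]
Step 2: x=[2.6250 5.7500 5.5000 12.2500] v=[2.2500 0.5000 -3.0000 1.5000]
Step 3: x=[3.8750 4.3125 7.5000 11.1250] v=[2.5000 -2.8750 4.0000 -2.2500]
Step 4: x=[4.2657 4.2500 9.7188 9.6875] v=[0.7813 -0.1250 4.4375 -2.8750]
Step 5: x=[3.5860 6.9298 9.1875 9.7657] v=[-1.3594 5.3595 -1.0626 0.1563]
Step 6: x=[2.8458 9.0665 7.8165 11.0548] v=[-1.4805 4.2734 -2.7421 2.5781]
Step 7: x=[2.9493 7.4679 8.6896 12.2247] v=[0.2070 -3.1973 1.7462 2.3398]
Max displacement = 3.5000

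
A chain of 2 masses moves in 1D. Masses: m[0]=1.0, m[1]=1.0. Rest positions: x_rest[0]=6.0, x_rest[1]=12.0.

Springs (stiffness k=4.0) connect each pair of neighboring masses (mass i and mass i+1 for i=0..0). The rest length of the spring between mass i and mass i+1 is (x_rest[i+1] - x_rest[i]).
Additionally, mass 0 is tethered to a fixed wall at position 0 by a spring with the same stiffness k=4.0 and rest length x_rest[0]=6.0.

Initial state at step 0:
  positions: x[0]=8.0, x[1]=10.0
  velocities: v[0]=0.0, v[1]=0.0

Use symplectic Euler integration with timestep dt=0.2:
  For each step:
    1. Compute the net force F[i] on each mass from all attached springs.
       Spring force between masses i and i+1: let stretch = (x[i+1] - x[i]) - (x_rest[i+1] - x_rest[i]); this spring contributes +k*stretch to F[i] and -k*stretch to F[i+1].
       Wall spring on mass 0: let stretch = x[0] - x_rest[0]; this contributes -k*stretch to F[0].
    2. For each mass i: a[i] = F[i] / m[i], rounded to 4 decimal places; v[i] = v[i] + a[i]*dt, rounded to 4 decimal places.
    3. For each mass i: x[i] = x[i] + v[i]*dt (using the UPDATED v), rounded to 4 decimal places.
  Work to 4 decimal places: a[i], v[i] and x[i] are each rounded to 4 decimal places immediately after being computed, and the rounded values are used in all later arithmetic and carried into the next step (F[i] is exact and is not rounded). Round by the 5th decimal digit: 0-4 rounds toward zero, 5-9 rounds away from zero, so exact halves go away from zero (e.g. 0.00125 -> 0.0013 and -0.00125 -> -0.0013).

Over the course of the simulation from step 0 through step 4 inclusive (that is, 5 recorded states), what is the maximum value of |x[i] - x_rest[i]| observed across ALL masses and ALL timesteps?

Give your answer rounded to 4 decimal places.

Answer: 2.5881

Derivation:
Step 0: x=[8.0000 10.0000] v=[0.0000 0.0000]
Step 1: x=[7.0400 10.6400] v=[-4.8000 3.2000]
Step 2: x=[5.5296 11.6640] v=[-7.5520 5.1200]
Step 3: x=[4.1160 12.6665] v=[-7.0682 5.0125]
Step 4: x=[3.4119 13.2609] v=[-3.5206 2.9721]
Max displacement = 2.5881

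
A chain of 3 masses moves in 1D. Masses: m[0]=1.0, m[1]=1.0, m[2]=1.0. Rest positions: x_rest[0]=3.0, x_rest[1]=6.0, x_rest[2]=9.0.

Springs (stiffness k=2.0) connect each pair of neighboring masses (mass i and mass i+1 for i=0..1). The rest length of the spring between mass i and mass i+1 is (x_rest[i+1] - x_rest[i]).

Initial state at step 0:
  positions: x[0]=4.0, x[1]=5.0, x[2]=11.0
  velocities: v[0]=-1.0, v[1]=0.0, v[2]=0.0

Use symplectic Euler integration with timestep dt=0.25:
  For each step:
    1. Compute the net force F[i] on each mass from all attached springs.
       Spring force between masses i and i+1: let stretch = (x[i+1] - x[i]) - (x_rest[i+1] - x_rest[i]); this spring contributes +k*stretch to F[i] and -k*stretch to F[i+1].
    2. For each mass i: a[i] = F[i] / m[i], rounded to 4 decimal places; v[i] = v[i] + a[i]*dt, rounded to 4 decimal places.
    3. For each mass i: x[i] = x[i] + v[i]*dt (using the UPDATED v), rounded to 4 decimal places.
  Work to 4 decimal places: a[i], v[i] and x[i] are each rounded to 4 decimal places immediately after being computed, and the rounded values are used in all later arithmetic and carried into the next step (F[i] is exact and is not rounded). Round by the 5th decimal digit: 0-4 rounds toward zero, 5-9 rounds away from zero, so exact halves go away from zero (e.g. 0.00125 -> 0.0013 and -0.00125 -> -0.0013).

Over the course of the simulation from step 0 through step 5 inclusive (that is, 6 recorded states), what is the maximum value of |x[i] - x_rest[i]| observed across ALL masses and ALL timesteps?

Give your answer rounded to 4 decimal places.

Step 0: x=[4.0000 5.0000 11.0000] v=[-1.0000 0.0000 0.0000]
Step 1: x=[3.5000 5.6250 10.6250] v=[-2.0000 2.5000 -1.5000]
Step 2: x=[2.8906 6.6094 10.0000] v=[-2.4375 3.9375 -2.5000]
Step 3: x=[2.3711 7.5528 9.3262] v=[-2.0781 3.7734 -2.6953]
Step 4: x=[2.1243 8.0701 8.8057] v=[-0.9873 2.0693 -2.0820]
Step 5: x=[2.2457 7.9362 8.5683] v=[0.4856 -0.5358 -0.9498]
Max displacement = 2.0701

Answer: 2.0701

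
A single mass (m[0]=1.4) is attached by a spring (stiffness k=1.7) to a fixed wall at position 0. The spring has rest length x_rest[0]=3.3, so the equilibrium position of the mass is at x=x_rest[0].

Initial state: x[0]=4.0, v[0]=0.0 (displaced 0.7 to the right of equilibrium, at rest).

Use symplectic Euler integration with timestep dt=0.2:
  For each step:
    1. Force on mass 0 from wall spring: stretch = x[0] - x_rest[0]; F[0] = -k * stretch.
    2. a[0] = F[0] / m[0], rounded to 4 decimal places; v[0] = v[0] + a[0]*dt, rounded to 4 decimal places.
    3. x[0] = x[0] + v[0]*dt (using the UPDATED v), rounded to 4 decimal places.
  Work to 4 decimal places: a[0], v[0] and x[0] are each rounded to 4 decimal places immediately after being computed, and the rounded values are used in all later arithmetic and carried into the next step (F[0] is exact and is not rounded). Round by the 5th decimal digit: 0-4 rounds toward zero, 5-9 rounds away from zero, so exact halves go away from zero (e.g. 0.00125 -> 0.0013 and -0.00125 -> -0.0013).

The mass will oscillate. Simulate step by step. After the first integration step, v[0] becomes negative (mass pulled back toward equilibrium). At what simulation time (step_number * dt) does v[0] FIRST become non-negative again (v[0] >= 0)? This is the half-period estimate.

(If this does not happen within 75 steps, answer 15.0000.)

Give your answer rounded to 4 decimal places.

Answer: 3.0000

Derivation:
Step 0: x=[4.0000] v=[0.0000]
Step 1: x=[3.9660] v=[-0.1700]
Step 2: x=[3.8997] v=[-0.3317]
Step 3: x=[3.8042] v=[-0.4773]
Step 4: x=[3.6843] v=[-0.5997]
Step 5: x=[3.5457] v=[-0.6930]
Step 6: x=[3.3952] v=[-0.7527]
Step 7: x=[3.2400] v=[-0.7758]
Step 8: x=[3.0878] v=[-0.7612]
Step 9: x=[2.9459] v=[-0.7097]
Step 10: x=[2.8212] v=[-0.6237]
Step 11: x=[2.7197] v=[-0.5074]
Step 12: x=[2.6464] v=[-0.3665]
Step 13: x=[2.6048] v=[-0.2078]
Step 14: x=[2.5970] v=[-0.0390]
Step 15: x=[2.6233] v=[0.1317]
First v>=0 after going negative at step 15, time=3.0000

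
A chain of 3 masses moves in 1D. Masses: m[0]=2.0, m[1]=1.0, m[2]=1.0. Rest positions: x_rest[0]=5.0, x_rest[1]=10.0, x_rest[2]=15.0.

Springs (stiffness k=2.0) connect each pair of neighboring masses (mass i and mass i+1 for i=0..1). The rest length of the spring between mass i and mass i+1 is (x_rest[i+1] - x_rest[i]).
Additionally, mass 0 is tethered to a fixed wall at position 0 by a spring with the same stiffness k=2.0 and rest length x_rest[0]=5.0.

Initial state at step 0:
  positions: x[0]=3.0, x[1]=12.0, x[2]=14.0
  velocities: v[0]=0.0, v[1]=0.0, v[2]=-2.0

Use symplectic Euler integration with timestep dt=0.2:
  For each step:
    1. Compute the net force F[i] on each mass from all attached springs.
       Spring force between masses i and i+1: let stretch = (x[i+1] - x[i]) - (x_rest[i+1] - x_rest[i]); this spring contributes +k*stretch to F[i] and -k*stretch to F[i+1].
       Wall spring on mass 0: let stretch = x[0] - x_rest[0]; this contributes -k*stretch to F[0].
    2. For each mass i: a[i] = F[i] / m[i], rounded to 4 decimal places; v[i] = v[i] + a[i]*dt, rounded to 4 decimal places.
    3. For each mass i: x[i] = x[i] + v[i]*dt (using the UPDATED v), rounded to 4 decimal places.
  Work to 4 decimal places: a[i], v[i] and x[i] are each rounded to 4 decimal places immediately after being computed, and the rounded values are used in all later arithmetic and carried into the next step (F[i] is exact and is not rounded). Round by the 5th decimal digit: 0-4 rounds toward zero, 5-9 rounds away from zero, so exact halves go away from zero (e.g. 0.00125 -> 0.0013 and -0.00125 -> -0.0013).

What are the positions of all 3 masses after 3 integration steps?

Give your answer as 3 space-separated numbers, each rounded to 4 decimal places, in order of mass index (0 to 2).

Answer: 4.2392 9.1308 14.0582

Derivation:
Step 0: x=[3.0000 12.0000 14.0000] v=[0.0000 0.0000 -2.0000]
Step 1: x=[3.2400 11.4400 13.8400] v=[1.2000 -2.8000 -0.8000]
Step 2: x=[3.6784 10.4160 13.8880] v=[2.1920 -5.1200 0.2400]
Step 3: x=[4.2392 9.1308 14.0582] v=[2.8038 -6.4262 0.8512]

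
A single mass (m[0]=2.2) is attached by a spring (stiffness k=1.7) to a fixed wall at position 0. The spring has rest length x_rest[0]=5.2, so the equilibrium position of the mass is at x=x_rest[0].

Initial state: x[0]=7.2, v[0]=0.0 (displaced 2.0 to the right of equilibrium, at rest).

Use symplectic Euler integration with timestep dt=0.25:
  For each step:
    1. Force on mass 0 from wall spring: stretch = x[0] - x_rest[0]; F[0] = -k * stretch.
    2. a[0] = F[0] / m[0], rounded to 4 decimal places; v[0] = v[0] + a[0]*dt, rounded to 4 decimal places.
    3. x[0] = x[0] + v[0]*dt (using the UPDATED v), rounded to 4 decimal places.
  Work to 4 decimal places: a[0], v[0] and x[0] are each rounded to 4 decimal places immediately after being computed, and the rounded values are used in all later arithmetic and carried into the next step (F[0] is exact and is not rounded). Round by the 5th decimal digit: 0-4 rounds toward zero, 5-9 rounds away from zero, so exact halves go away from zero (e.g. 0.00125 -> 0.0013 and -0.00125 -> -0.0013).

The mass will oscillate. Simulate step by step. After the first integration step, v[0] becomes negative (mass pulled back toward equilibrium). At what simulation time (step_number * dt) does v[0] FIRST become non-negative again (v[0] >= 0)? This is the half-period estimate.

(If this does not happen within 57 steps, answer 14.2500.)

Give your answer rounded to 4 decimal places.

Step 0: x=[7.2000] v=[0.0000]
Step 1: x=[7.1034] v=[-0.3864]
Step 2: x=[6.9149] v=[-0.7541]
Step 3: x=[6.6436] v=[-1.0854]
Step 4: x=[6.3025] v=[-1.3643]
Step 5: x=[5.9082] v=[-1.5773]
Step 6: x=[5.4797] v=[-1.7141]
Step 7: x=[5.0377] v=[-1.7681]
Step 8: x=[4.6035] v=[-1.7368]
Step 9: x=[4.1981] v=[-1.6216]
Step 10: x=[3.8411] v=[-1.4281]
Step 11: x=[3.5497] v=[-1.1656]
Step 12: x=[3.3380] v=[-0.8468]
Step 13: x=[3.2162] v=[-0.4871]
Step 14: x=[3.1902] v=[-0.1039]
Step 15: x=[3.2613] v=[0.2844]
First v>=0 after going negative at step 15, time=3.7500

Answer: 3.7500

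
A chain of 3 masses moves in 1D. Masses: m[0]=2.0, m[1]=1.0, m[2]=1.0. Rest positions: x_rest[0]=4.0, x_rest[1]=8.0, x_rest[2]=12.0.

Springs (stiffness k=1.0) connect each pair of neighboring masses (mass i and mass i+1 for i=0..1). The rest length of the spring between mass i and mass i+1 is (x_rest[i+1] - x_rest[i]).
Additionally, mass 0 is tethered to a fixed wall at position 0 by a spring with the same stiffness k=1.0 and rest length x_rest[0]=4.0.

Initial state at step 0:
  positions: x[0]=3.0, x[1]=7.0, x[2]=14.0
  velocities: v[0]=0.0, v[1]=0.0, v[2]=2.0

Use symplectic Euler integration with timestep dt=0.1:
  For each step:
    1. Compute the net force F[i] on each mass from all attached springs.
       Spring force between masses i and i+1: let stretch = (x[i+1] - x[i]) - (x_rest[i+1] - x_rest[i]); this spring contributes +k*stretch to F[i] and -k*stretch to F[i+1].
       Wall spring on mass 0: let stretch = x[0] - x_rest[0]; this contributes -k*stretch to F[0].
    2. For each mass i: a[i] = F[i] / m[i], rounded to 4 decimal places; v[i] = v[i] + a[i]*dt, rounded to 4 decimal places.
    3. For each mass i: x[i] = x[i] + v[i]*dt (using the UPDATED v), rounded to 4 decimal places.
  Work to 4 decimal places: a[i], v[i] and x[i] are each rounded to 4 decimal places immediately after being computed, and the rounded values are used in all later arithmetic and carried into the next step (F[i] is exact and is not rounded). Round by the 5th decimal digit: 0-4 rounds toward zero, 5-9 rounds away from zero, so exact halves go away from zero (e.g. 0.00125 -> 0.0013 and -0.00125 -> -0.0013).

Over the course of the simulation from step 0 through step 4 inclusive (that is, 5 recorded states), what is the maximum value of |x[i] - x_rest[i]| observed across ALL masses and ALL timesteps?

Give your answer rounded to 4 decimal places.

Step 0: x=[3.0000 7.0000 14.0000] v=[0.0000 0.0000 2.0000]
Step 1: x=[3.0050 7.0300 14.1700] v=[0.0500 0.3000 1.7000]
Step 2: x=[3.0151 7.0912 14.3086] v=[0.1010 0.6115 1.3860]
Step 3: x=[3.0305 7.1838 14.4150] v=[0.1541 0.9256 1.0643]
Step 4: x=[3.0515 7.3071 14.4891] v=[0.2102 1.2334 0.7412]
Max displacement = 2.4891

Answer: 2.4891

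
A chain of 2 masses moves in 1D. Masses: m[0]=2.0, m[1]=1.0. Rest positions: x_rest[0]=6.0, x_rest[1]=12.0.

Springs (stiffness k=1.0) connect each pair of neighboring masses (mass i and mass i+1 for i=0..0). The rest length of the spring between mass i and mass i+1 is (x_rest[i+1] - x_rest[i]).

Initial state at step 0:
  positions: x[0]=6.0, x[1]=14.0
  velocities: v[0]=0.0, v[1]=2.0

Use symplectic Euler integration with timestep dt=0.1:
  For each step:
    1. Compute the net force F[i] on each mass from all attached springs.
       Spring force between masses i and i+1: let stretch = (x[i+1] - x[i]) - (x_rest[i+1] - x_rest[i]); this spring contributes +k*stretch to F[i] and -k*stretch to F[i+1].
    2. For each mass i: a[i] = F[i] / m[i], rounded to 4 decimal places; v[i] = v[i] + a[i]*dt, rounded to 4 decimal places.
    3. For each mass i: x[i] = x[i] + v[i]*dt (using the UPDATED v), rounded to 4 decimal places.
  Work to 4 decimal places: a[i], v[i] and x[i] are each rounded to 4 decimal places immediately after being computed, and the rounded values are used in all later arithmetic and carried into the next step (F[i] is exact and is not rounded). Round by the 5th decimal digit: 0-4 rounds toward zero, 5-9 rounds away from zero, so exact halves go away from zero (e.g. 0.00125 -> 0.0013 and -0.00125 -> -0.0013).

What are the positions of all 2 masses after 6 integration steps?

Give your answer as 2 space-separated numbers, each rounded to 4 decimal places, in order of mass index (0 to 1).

Step 0: x=[6.0000 14.0000] v=[0.0000 2.0000]
Step 1: x=[6.0100 14.1800] v=[0.1000 1.8000]
Step 2: x=[6.0309 14.3383] v=[0.2085 1.5830]
Step 3: x=[6.0633 14.4735] v=[0.3239 1.3523]
Step 4: x=[6.1077 14.5846] v=[0.4444 1.1113]
Step 5: x=[6.1645 14.6710] v=[0.5683 0.8636]
Step 6: x=[6.2339 14.7323] v=[0.6936 0.6130]

Answer: 6.2339 14.7323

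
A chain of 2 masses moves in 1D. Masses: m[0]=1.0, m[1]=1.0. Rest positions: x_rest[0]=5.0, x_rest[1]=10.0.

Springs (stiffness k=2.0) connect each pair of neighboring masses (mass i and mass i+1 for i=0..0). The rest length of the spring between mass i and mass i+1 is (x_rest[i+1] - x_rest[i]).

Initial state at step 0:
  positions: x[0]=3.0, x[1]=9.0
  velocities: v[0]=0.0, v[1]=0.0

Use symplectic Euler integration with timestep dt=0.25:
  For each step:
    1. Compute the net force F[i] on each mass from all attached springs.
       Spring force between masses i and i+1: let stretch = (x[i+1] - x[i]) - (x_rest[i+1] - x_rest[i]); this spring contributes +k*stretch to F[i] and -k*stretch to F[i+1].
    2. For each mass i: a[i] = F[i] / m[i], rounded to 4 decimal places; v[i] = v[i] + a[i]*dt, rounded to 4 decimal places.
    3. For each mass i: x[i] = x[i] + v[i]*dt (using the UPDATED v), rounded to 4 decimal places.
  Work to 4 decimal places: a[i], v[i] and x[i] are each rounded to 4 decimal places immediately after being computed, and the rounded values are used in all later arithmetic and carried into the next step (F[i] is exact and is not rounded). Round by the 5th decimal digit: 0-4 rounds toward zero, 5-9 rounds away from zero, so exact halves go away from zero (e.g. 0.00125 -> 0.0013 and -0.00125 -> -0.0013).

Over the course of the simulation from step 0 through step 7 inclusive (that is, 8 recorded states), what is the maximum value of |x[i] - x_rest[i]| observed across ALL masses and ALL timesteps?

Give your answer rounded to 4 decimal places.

Answer: 2.0110

Derivation:
Step 0: x=[3.0000 9.0000] v=[0.0000 0.0000]
Step 1: x=[3.1250 8.8750] v=[0.5000 -0.5000]
Step 2: x=[3.3438 8.6563] v=[0.8750 -0.8750]
Step 3: x=[3.6016 8.3985] v=[1.0313 -1.0313]
Step 4: x=[3.8341 8.1661] v=[0.9298 -0.9298]
Step 5: x=[3.9831 8.0172] v=[0.5958 -0.5958]
Step 6: x=[4.0113 7.9890] v=[0.1129 -0.1129]
Step 7: x=[3.9117 8.0886] v=[-0.3983 0.3983]
Max displacement = 2.0110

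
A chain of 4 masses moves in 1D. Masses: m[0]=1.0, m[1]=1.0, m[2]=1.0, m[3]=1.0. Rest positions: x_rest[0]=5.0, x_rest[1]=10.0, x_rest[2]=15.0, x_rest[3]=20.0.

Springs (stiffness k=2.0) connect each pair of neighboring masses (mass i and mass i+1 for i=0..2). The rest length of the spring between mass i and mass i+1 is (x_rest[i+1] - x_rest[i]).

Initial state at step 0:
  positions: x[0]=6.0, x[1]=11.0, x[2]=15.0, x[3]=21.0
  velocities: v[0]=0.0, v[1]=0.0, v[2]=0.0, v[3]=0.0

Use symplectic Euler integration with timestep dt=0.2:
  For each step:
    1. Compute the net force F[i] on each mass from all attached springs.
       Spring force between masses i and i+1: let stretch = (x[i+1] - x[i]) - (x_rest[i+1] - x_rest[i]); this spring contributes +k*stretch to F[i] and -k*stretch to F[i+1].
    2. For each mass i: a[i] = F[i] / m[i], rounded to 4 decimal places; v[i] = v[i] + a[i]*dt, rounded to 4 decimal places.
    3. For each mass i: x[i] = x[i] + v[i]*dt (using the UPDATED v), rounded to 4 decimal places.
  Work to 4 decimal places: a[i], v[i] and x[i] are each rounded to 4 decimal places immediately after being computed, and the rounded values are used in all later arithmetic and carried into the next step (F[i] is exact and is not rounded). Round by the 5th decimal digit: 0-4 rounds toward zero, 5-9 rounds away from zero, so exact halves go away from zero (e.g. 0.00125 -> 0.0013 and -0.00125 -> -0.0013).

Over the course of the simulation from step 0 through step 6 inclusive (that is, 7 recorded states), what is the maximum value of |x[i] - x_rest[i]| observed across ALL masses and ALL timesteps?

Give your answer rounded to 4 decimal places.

Step 0: x=[6.0000 11.0000 15.0000 21.0000] v=[0.0000 0.0000 0.0000 0.0000]
Step 1: x=[6.0000 10.9200 15.1600 20.9200] v=[0.0000 -0.4000 0.8000 -0.4000]
Step 2: x=[5.9936 10.7856 15.4416 20.7792] v=[-0.0320 -0.6720 1.4080 -0.7040]
Step 3: x=[5.9706 10.6403 15.7777 20.6114] v=[-0.1152 -0.7264 1.6806 -0.8390]
Step 4: x=[5.9211 10.5324 16.0895 20.4569] v=[-0.2473 -0.5393 1.5591 -0.7725]
Step 5: x=[5.8405 10.5002 16.3061 20.3530] v=[-0.4028 -0.1610 1.0832 -0.5195]
Step 6: x=[5.7327 10.5597 16.3820 20.3253] v=[-0.5389 0.2975 0.3796 -0.1383]
Max displacement = 1.3820

Answer: 1.3820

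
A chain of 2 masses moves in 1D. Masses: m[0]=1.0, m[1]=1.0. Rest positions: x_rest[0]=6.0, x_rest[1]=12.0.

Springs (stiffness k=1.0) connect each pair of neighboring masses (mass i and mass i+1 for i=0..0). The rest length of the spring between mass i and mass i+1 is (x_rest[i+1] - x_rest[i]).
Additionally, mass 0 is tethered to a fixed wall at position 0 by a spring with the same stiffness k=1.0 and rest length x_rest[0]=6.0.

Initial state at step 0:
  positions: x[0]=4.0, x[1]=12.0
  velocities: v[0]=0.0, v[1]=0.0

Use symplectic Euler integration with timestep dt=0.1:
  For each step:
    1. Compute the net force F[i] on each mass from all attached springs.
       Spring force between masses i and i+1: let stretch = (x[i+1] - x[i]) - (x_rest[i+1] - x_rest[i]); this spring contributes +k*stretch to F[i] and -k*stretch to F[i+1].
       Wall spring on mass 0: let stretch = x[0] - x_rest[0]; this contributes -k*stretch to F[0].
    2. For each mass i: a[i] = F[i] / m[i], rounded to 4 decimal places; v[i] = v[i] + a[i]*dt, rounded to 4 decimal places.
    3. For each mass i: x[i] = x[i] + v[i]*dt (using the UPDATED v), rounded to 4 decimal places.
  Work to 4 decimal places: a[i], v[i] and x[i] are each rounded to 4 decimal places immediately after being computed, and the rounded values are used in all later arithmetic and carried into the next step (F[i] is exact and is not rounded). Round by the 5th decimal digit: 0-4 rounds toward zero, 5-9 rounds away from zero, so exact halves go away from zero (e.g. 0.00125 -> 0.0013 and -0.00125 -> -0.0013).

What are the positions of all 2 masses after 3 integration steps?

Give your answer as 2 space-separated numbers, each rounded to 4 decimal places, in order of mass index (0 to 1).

Step 0: x=[4.0000 12.0000] v=[0.0000 0.0000]
Step 1: x=[4.0400 11.9800] v=[0.4000 -0.2000]
Step 2: x=[4.1190 11.9406] v=[0.7900 -0.3940]
Step 3: x=[4.2350 11.8830] v=[1.1603 -0.5762]

Answer: 4.2350 11.8830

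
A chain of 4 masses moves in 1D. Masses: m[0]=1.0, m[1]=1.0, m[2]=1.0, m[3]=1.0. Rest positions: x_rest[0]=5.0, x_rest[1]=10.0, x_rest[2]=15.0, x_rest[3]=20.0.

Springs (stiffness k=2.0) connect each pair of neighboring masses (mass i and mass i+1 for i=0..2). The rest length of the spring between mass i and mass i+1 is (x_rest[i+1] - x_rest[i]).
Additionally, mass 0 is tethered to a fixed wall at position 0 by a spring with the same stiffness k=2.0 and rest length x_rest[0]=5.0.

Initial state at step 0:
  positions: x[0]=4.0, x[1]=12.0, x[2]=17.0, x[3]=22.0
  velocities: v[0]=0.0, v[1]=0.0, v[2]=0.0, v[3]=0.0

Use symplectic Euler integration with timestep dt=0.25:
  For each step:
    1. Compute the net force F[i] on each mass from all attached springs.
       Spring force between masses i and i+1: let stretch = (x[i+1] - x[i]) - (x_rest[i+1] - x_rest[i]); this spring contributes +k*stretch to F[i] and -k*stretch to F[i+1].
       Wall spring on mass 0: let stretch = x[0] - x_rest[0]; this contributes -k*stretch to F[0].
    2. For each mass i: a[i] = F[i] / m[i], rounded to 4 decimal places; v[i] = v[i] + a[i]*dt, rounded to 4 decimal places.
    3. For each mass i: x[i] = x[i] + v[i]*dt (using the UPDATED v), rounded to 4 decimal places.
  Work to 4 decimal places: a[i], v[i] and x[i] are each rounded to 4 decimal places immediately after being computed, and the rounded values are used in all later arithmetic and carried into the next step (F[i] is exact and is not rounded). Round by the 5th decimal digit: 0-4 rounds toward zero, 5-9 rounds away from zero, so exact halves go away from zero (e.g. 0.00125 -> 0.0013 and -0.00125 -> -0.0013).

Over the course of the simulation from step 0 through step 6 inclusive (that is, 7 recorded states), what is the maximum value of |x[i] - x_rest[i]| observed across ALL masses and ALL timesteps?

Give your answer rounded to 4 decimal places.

Step 0: x=[4.0000 12.0000 17.0000 22.0000] v=[0.0000 0.0000 0.0000 0.0000]
Step 1: x=[4.5000 11.6250 17.0000 22.0000] v=[2.0000 -1.5000 0.0000 0.0000]
Step 2: x=[5.3281 11.0313 16.9531 22.0000] v=[3.3125 -2.3750 -0.1875 0.0000]
Step 3: x=[6.2031 10.4649 16.7969 21.9941] v=[3.5001 -2.2657 -0.6250 -0.0235]
Step 4: x=[6.8355 10.1573 16.4988 21.9636] v=[2.5295 -1.2306 -1.1924 -0.1221]
Step 5: x=[7.0287 10.2271 16.0911 21.8750] v=[0.7727 0.2793 -1.6308 -0.3545]
Step 6: x=[6.7431 10.6301 15.6734 21.6884] v=[-1.1425 1.6121 -1.6709 -0.7465]
Max displacement = 2.0287

Answer: 2.0287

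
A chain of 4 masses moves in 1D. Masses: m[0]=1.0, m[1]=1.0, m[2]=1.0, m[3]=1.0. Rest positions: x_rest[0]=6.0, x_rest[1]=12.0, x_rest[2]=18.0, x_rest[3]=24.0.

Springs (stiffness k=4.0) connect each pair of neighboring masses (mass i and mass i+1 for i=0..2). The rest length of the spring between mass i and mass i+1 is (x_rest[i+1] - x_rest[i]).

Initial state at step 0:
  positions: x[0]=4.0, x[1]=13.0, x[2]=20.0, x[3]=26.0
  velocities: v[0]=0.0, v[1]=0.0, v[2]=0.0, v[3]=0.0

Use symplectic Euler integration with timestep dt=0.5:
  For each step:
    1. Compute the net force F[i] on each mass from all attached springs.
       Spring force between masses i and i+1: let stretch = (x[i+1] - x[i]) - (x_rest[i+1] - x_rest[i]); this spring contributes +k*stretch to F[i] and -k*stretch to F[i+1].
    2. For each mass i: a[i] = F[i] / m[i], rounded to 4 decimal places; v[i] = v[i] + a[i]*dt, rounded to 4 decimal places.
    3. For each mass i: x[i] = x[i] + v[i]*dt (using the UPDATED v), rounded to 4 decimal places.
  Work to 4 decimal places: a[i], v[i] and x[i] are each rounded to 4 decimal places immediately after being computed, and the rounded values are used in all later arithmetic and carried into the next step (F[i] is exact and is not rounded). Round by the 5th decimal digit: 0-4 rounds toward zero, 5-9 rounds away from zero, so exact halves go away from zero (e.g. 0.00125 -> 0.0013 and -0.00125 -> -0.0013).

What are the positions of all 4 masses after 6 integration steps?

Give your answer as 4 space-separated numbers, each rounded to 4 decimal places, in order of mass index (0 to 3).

Answer: 7.0000 11.0000 19.0000 26.0000

Derivation:
Step 0: x=[4.0000 13.0000 20.0000 26.0000] v=[0.0000 0.0000 0.0000 0.0000]
Step 1: x=[7.0000 11.0000 19.0000 26.0000] v=[6.0000 -4.0000 -2.0000 0.0000]
Step 2: x=[8.0000 13.0000 17.0000 25.0000] v=[2.0000 4.0000 -4.0000 -2.0000]
Step 3: x=[8.0000 14.0000 19.0000 22.0000] v=[0.0000 2.0000 4.0000 -6.0000]
Step 4: x=[8.0000 14.0000 19.0000 22.0000] v=[0.0000 0.0000 0.0000 0.0000]
Step 5: x=[8.0000 13.0000 17.0000 25.0000] v=[0.0000 -2.0000 -4.0000 6.0000]
Step 6: x=[7.0000 11.0000 19.0000 26.0000] v=[-2.0000 -4.0000 4.0000 2.0000]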